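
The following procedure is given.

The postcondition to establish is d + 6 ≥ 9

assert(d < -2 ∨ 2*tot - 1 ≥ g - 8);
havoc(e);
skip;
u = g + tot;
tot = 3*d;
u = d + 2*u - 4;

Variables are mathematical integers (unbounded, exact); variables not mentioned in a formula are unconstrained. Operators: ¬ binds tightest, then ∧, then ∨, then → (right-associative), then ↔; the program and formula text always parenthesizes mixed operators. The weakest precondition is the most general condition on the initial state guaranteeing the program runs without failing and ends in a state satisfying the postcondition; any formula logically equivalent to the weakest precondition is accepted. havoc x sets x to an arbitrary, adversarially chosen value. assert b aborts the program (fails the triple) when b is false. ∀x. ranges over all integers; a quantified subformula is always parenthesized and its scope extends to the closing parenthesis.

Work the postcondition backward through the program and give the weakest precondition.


Working backward. After the program, the postcondition d + 6 ≥ 9 must hold; in canonical form it is d ≥ 3.
Before u := d + 2*u - 4: d ≥ 3
Before tot := 3*d: d ≥ 3
Before u := g + tot: d ≥ 3
Before skip: d ≥ 3
Before havoc e: d ≥ 3
Before assert d < -2 ∨ 2*tot - 1 ≥ g - 8: (d < -2 ∨ 2*tot ≥ g - 7) ∧ d ≥ 3
Answer: WP = (d < -2 ∨ 2*tot ≥ g - 7) ∧ d ≥ 3


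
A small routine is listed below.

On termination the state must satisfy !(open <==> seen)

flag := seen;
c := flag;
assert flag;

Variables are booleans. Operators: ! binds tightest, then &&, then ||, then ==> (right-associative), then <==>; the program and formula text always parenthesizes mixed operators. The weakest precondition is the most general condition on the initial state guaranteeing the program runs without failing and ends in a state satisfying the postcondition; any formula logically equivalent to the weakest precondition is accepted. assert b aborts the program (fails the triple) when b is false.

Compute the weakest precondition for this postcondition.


Working backward. After the program, !(open <==> seen) must hold.
Before assert flag: flag && (!(open <==> seen))
Before c := flag: flag && (!(open <==> seen))
Before flag := seen: seen && (!(open <==> seen))
Answer: WP = seen && (!(open <==> seen))


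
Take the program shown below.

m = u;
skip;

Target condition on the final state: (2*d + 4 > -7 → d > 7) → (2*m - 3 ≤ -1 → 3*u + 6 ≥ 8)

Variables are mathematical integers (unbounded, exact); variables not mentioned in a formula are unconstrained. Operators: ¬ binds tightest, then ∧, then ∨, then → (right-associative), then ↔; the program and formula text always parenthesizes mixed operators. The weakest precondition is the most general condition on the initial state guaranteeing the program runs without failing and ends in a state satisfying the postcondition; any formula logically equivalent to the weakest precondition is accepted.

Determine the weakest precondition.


Working backward. After the program, the postcondition (2*d + 4 > -7 → d > 7) → (2*m - 3 ≤ -1 → 3*u + 6 ≥ 8) must hold; in canonical form it is (2*d > -11 → d > 7) → (2*m ≤ 2 → 3*u ≥ 2).
Before skip: (2*d > -11 → d > 7) → (2*m ≤ 2 → 3*u ≥ 2)
Before m := u: (2*d > -11 → d > 7) → (2*u ≤ 2 → 3*u ≥ 2)
Answer: WP = (2*d > -11 → d > 7) → (2*u ≤ 2 → 3*u ≥ 2)


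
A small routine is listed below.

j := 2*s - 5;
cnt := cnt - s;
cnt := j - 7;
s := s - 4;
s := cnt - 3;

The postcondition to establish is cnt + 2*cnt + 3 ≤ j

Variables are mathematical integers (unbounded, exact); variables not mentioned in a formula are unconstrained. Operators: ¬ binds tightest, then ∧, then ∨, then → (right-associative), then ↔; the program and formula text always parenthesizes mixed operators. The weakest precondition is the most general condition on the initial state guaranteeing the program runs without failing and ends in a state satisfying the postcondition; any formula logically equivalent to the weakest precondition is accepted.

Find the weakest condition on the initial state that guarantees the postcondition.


Working backward. After the program, the postcondition cnt + 2*cnt + 3 ≤ j must hold; in canonical form it is 3*cnt ≤ j - 3.
Before s := cnt - 3: 3*cnt ≤ j - 3
Before s := s - 4: 3*cnt ≤ j - 3
Before cnt := j - 7: 2*j ≤ 18
Before cnt := cnt - s: 2*j ≤ 18
Before j := 2*s - 5: 4*s ≤ 28
Answer: WP = 4*s ≤ 28


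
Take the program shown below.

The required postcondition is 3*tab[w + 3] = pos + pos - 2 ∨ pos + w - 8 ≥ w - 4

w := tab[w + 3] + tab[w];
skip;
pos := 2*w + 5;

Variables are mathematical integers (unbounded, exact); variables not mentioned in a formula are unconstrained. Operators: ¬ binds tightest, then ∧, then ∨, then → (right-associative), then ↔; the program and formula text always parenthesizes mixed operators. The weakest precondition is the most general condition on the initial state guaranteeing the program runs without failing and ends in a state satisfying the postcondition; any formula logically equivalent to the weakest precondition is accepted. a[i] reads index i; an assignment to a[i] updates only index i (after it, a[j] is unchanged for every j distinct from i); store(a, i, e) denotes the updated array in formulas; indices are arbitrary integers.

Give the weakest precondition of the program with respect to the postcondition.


Working backward. After the program, the postcondition 3*tab[w + 3] = pos + pos - 2 ∨ pos + w - 8 ≥ w - 4 must hold; in canonical form it is 3*tab[w + 3] = 2*pos - 2 ∨ pos ≥ 4.
Before pos := 2*w + 5: 3*tab[w + 3] = 4*w + 8 ∨ 2*w ≥ -1
Before skip: 3*tab[w + 3] = 4*w + 8 ∨ 2*w ≥ -1
Before w := tab[w + 3] + tab[w]: 3*tab[tab[w + 3] + tab[w] + 3] = 4*tab[w + 3] + 4*tab[w] + 8 ∨ 2*tab[w + 3] + 2*tab[w] ≥ -1
Answer: WP = 3*tab[tab[w + 3] + tab[w] + 3] = 4*tab[w + 3] + 4*tab[w] + 8 ∨ 2*tab[w + 3] + 2*tab[w] ≥ -1


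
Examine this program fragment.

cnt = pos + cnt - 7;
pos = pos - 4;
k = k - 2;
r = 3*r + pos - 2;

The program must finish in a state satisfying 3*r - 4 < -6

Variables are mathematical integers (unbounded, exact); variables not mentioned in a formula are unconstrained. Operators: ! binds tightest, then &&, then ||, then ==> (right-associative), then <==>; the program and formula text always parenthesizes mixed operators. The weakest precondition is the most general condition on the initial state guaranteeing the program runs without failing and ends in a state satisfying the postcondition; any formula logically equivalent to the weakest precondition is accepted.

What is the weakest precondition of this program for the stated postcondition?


Working backward. After the program, the postcondition 3*r - 4 < -6 must hold; in canonical form it is 3*r < -2.
Before r := 3*r + pos - 2: 3*pos + 9*r < 4
Before k := k - 2: 3*pos + 9*r < 4
Before pos := pos - 4: 3*pos + 9*r < 16
Before cnt := pos + cnt - 7: 3*pos + 9*r < 16
Answer: WP = 3*pos + 9*r < 16


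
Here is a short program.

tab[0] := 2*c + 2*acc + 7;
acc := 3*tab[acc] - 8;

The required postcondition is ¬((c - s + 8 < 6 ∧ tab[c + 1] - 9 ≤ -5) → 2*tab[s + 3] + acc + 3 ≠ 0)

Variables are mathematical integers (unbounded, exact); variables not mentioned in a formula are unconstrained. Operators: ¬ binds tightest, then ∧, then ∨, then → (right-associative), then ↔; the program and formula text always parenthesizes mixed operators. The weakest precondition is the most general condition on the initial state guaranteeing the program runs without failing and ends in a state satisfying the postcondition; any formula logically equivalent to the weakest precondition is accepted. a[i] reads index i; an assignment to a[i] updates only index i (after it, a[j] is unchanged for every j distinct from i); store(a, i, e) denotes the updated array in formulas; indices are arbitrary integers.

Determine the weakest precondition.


Working backward. After the program, the postcondition ¬((c - s + 8 < 6 ∧ tab[c + 1] - 9 ≤ -5) → 2*tab[s + 3] + acc + 3 ≠ 0) must hold; in canonical form it is ¬((c < s - 2 ∧ tab[c + 1] ≤ 4) → 2*tab[s + 3] + acc ≠ -3).
Before acc := 3*tab[acc] - 8: ¬((c < s - 2 ∧ tab[c + 1] ≤ 4) → 2*tab[s + 3] + 3*tab[acc] ≠ 5)
Before tab[0] := 2*c + 2*acc + 7: ¬((c < s - 2 ∧ store(tab, 0, 2*acc + 2*c + 7)[c + 1] ≤ 4) → 2*store(tab, 0, 2*acc + 2*c + 7)[s + 3] + 3*store(tab, 0, 2*acc + 2*c + 7)[acc] ≠ 5)
Answer: WP = ¬((c < s - 2 ∧ store(tab, 0, 2*acc + 2*c + 7)[c + 1] ≤ 4) → 2*store(tab, 0, 2*acc + 2*c + 7)[s + 3] + 3*store(tab, 0, 2*acc + 2*c + 7)[acc] ≠ 5)


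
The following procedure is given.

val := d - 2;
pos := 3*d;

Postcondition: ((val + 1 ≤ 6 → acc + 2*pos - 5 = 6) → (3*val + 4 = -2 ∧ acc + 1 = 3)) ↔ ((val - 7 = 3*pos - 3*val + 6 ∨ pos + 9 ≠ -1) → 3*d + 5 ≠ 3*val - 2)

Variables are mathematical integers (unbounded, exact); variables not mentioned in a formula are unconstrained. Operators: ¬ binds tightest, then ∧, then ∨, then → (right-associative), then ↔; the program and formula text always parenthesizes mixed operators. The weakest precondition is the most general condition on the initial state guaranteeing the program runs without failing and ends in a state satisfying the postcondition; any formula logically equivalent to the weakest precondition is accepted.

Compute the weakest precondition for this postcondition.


Working backward. After the program, the postcondition ((val + 1 ≤ 6 → acc + 2*pos - 5 = 6) → (3*val + 4 = -2 ∧ acc + 1 = 3)) ↔ ((val - 7 = 3*pos - 3*val + 6 ∨ pos + 9 ≠ -1) → 3*d + 5 ≠ 3*val - 2) must hold; in canonical form it is ((val ≤ 5 → acc + 2*pos = 11) → (3*val = -6 ∧ acc = 2)) ↔ ((4*val = 3*pos + 13 ∨ pos ≠ -10) → 3*d ≠ 3*val - 7).
Before pos := 3*d: ((val ≤ 5 → acc + 6*d = 11) → (3*val = -6 ∧ acc = 2)) ↔ ((4*val = 9*d + 13 ∨ 3*d ≠ -10) → 3*d ≠ 3*val - 7)
Before val := d - 2: (d ≤ 7 → acc + 6*d = 11) → (3*d = 0 ∧ acc = 2)
Answer: WP = (d ≤ 7 → acc + 6*d = 11) → (3*d = 0 ∧ acc = 2)


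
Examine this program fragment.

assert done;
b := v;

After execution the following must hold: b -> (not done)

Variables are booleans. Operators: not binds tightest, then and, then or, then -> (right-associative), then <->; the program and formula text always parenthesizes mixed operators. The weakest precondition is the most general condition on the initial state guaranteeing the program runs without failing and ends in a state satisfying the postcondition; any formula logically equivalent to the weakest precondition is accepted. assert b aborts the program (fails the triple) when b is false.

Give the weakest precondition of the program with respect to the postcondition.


Working backward. After the program, b -> (not done) must hold.
Before b := v: v -> (not done)
Before assert done: done and (v -> (not done))
Answer: WP = done and (v -> (not done))


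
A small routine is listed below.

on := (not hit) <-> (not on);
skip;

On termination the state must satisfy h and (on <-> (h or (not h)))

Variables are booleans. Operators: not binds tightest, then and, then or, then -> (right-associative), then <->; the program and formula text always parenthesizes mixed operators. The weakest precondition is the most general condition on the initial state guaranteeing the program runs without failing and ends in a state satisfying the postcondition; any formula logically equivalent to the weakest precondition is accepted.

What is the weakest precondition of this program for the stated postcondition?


Working backward. After the program, the postcondition h and (on <-> (h or (not h))) must hold; in canonical form it is h and on.
Before skip: h and on
Before on := (not hit) <-> (not on): h and ((not hit) <-> (not on))
Answer: WP = h and ((not hit) <-> (not on))


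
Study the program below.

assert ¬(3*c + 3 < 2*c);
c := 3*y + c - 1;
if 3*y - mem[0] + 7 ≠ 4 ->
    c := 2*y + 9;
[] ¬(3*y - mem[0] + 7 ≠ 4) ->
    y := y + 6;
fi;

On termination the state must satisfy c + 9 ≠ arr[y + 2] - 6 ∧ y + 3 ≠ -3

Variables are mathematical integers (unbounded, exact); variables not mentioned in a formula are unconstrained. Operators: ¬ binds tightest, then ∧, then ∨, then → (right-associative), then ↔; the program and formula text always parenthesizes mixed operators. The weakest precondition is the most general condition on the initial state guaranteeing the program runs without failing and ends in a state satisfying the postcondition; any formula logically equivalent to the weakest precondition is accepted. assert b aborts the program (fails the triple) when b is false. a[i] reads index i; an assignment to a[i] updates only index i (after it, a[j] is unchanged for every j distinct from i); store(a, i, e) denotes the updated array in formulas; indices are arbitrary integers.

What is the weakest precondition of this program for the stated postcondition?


Working backward. After the program, the postcondition c + 9 ≠ arr[y + 2] - 6 ∧ y + 3 ≠ -3 must hold; in canonical form it is c ≠ arr[y + 2] - 15 ∧ y ≠ -6.
Then branch requires 2*y ≠ arr[y + 2] - 24 ∧ y ≠ -6; else branch requires c ≠ arr[y + 8] - 15 ∧ y ≠ -12.
Before the if: (3*y ≠ mem[0] - 3 → (2*y ≠ arr[y + 2] - 24 ∧ y ≠ -6)) ∧ ((¬(3*y ≠ mem[0] - 3)) → (c ≠ arr[y + 8] - 15 ∧ y ≠ -12))
Before c := 3*y + c - 1: (3*y ≠ mem[0] - 3 → (2*y ≠ arr[y + 2] - 24 ∧ y ≠ -6)) ∧ ((¬(3*y ≠ mem[0] - 3)) → (c + 3*y ≠ arr[y + 8] - 14 ∧ y ≠ -12))
Before assert ¬(3*c + 3 < 2*c): (¬(c < -3)) ∧ (3*y ≠ mem[0] - 3 → (2*y ≠ arr[y + 2] - 24 ∧ y ≠ -6)) ∧ ((¬(3*y ≠ mem[0] - 3)) → (c + 3*y ≠ arr[y + 8] - 14 ∧ y ≠ -12))
Answer: WP = (¬(c < -3)) ∧ (3*y ≠ mem[0] - 3 → (2*y ≠ arr[y + 2] - 24 ∧ y ≠ -6)) ∧ ((¬(3*y ≠ mem[0] - 3)) → (c + 3*y ≠ arr[y + 8] - 14 ∧ y ≠ -12))


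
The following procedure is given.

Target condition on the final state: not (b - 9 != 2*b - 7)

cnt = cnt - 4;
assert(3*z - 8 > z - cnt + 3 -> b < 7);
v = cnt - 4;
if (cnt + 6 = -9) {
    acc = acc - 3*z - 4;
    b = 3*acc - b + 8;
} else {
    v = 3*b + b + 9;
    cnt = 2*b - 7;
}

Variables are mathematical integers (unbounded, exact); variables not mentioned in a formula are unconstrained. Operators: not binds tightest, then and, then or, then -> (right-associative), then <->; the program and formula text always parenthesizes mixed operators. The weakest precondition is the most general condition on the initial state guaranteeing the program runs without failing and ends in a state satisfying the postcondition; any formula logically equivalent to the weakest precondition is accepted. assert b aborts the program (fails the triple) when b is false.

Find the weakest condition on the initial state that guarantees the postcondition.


Working backward. After the program, the postcondition not (b - 9 != 2*b - 7) must hold; in canonical form it is not (b != -2).
Then branch requires not (3*acc != b + 9*z + 2); else branch requires not (b != -2).
Before the if: (cnt = -15 -> (not (3*acc != b + 9*z + 2))) and ((not (cnt = -15)) -> (not (b != -2)))
Before v := cnt - 4: (cnt = -15 -> (not (3*acc != b + 9*z + 2))) and ((not (cnt = -15)) -> (not (b != -2)))
Before assert 3*z - 8 > z - cnt + 3 -> b < 7: (cnt + 2*z > 11 -> b < 7) and (cnt = -15 -> (not (3*acc != b + 9*z + 2))) and ((not (cnt = -15)) -> (not (b != -2)))
Before cnt := cnt - 4: (cnt + 2*z > 15 -> b < 7) and (cnt = -11 -> (not (3*acc != b + 9*z + 2))) and ((not (cnt = -11)) -> (not (b != -2)))
Answer: WP = (cnt + 2*z > 15 -> b < 7) and (cnt = -11 -> (not (3*acc != b + 9*z + 2))) and ((not (cnt = -11)) -> (not (b != -2)))


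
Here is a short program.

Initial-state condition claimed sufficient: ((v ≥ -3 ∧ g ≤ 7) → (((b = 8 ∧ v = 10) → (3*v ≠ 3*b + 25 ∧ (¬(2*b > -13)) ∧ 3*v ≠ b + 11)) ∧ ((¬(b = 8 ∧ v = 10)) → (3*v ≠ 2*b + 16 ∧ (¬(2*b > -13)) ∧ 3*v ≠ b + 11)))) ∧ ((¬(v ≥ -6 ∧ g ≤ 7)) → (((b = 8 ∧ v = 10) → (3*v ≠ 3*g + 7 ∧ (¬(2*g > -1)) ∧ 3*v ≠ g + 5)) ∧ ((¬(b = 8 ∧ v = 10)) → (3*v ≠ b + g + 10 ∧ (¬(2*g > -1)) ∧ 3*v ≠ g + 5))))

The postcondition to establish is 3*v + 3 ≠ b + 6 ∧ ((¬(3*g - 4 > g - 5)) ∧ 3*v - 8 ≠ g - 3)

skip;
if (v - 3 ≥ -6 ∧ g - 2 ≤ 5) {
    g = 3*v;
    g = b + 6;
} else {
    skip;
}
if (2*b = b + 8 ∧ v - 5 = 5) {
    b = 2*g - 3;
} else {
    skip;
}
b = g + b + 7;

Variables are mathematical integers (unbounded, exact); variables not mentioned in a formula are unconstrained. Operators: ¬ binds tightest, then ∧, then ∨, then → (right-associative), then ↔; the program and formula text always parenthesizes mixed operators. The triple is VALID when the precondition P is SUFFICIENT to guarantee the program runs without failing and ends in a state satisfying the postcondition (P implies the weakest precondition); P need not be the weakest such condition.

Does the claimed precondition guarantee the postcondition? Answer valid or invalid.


Working backward. After the program, the postcondition 3*v + 3 ≠ b + 6 ∧ ((¬(3*g - 4 > g - 5)) ∧ 3*v - 8 ≠ g - 3) must hold; in canonical form it is 3*v ≠ b + 3 ∧ (¬(2*g > -1)) ∧ 3*v ≠ g + 5.
Before b := g + b + 7: 3*v ≠ b + g + 10 ∧ (¬(2*g > -1)) ∧ 3*v ≠ g + 5
Then branch requires 3*v ≠ 3*g + 7 ∧ (¬(2*g > -1)) ∧ 3*v ≠ g + 5; else branch requires 3*v ≠ b + g + 10 ∧ (¬(2*g > -1)) ∧ 3*v ≠ g + 5.
Before the if: ((b = 8 ∧ v = 10) → (3*v ≠ 3*g + 7 ∧ (¬(2*g > -1)) ∧ 3*v ≠ g + 5)) ∧ ((¬(b = 8 ∧ v = 10)) → (3*v ≠ b + g + 10 ∧ (¬(2*g > -1)) ∧ 3*v ≠ g + 5))
Then branch requires ((b = 8 ∧ v = 10) → (3*v ≠ 3*b + 25 ∧ (¬(2*b > -13)) ∧ 3*v ≠ b + 11)) ∧ ((¬(b = 8 ∧ v = 10)) → (3*v ≠ 2*b + 16 ∧ (¬(2*b > -13)) ∧ 3*v ≠ b + 11)); else branch requires ((b = 8 ∧ v = 10) → (3*v ≠ 3*g + 7 ∧ (¬(2*g > -1)) ∧ 3*v ≠ g + 5)) ∧ ((¬(b = 8 ∧ v = 10)) → (3*v ≠ b + g + 10 ∧ (¬(2*g > -1)) ∧ 3*v ≠ g + 5)).
Before the if: ((v ≥ -3 ∧ g ≤ 7) → (((b = 8 ∧ v = 10) → (3*v ≠ 3*b + 25 ∧ (¬(2*b > -13)) ∧ 3*v ≠ b + 11)) ∧ ((¬(b = 8 ∧ v = 10)) → (3*v ≠ 2*b + 16 ∧ (¬(2*b > -13)) ∧ 3*v ≠ b + 11)))) ∧ ((¬(v ≥ -3 ∧ g ≤ 7)) → (((b = 8 ∧ v = 10) → (3*v ≠ 3*g + 7 ∧ (¬(2*g > -1)) ∧ 3*v ≠ g + 5)) ∧ ((¬(b = 8 ∧ v = 10)) → (3*v ≠ b + g + 10 ∧ (¬(2*g > -1)) ∧ 3*v ≠ g + 5))))
Before skip: ((v ≥ -3 ∧ g ≤ 7) → (((b = 8 ∧ v = 10) → (3*v ≠ 3*b + 25 ∧ (¬(2*b > -13)) ∧ 3*v ≠ b + 11)) ∧ ((¬(b = 8 ∧ v = 10)) → (3*v ≠ 2*b + 16 ∧ (¬(2*b > -13)) ∧ 3*v ≠ b + 11)))) ∧ ((¬(v ≥ -3 ∧ g ≤ 7)) → (((b = 8 ∧ v = 10) → (3*v ≠ 3*g + 7 ∧ (¬(2*g > -1)) ∧ 3*v ≠ g + 5)) ∧ ((¬(b = 8 ∧ v = 10)) → (3*v ≠ b + g + 10 ∧ (¬(2*g > -1)) ∧ 3*v ≠ g + 5))))
The weakest precondition is ((v ≥ -3 ∧ g ≤ 7) → (((b = 8 ∧ v = 10) → (3*v ≠ 3*b + 25 ∧ (¬(2*b > -13)) ∧ 3*v ≠ b + 11)) ∧ ((¬(b = 8 ∧ v = 10)) → (3*v ≠ 2*b + 16 ∧ (¬(2*b > -13)) ∧ 3*v ≠ b + 11)))) ∧ ((¬(v ≥ -3 ∧ g ≤ 7)) → (((b = 8 ∧ v = 10) → (3*v ≠ 3*g + 7 ∧ (¬(2*g > -1)) ∧ 3*v ≠ g + 5)) ∧ ((¬(b = 8 ∧ v = 10)) → (3*v ≠ b + g + 10 ∧ (¬(2*g > -1)) ∧ 3*v ≠ g + 5)))).
Check whether ((v ≥ -3 ∧ g ≤ 7) → (((b = 8 ∧ v = 10) → (3*v ≠ 3*b + 25 ∧ (¬(2*b > -13)) ∧ 3*v ≠ b + 11)) ∧ ((¬(b = 8 ∧ v = 10)) → (3*v ≠ 2*b + 16 ∧ (¬(2*b > -13)) ∧ 3*v ≠ b + 11)))) ∧ ((¬(v ≥ -6 ∧ g ≤ 7)) → (((b = 8 ∧ v = 10) → (3*v ≠ 3*g + 7 ∧ (¬(2*g > -1)) ∧ 3*v ≠ g + 5)) ∧ ((¬(b = 8 ∧ v = 10)) → (3*v ≠ b + g + 10 ∧ (¬(2*g > -1)) ∧ 3*v ≠ g + 5)))) implies it.
Countermodel: at the initial state b = -6, g = -17, v = -4, the precondition holds but the weakest precondition fails.
Answer: invalid


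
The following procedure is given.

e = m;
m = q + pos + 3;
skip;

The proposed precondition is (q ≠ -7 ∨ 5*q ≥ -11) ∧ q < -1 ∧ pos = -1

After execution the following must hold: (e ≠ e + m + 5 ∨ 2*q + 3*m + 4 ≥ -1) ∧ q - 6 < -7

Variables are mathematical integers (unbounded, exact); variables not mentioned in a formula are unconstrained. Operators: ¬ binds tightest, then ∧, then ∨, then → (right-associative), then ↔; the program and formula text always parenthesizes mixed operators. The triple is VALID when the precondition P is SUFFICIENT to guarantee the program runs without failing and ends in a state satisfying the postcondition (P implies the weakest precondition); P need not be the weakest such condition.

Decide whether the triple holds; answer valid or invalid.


Working backward. After the program, the postcondition (e ≠ e + m + 5 ∨ 2*q + 3*m + 4 ≥ -1) ∧ q - 6 < -7 must hold; in canonical form it is (m ≠ -5 ∨ 3*m + 2*q ≥ -5) ∧ q < -1.
Before skip: (m ≠ -5 ∨ 3*m + 2*q ≥ -5) ∧ q < -1
Before m := q + pos + 3: (pos + q ≠ -8 ∨ 3*pos + 5*q ≥ -14) ∧ q < -1
Before e := m: (pos + q ≠ -8 ∨ 3*pos + 5*q ≥ -14) ∧ q < -1
The weakest precondition is (pos + q ≠ -8 ∨ 3*pos + 5*q ≥ -14) ∧ q < -1.
Check whether (q ≠ -7 ∨ 5*q ≥ -11) ∧ q < -1 ∧ pos = -1 implies it.
Every state satisfying the precondition satisfies the weakest precondition: the implication holds.
Answer: valid


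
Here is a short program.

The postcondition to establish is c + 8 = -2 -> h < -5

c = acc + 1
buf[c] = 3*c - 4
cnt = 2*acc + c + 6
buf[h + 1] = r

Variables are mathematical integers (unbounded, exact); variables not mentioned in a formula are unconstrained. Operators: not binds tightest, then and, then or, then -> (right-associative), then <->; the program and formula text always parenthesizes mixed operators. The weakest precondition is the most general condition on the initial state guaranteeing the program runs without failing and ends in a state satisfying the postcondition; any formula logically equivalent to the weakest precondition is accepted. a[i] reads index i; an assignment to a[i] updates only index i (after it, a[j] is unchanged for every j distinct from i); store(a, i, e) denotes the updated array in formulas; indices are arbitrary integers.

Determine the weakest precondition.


Working backward. After the program, the postcondition c + 8 = -2 -> h < -5 must hold; in canonical form it is c = -10 -> h < -5.
Before buf[h + 1] := r: c = -10 -> h < -5
Before cnt := 2*acc + c + 6: c = -10 -> h < -5
Before buf[c] := 3*c - 4: c = -10 -> h < -5
Before c := acc + 1: acc = -11 -> h < -5
Answer: WP = acc = -11 -> h < -5


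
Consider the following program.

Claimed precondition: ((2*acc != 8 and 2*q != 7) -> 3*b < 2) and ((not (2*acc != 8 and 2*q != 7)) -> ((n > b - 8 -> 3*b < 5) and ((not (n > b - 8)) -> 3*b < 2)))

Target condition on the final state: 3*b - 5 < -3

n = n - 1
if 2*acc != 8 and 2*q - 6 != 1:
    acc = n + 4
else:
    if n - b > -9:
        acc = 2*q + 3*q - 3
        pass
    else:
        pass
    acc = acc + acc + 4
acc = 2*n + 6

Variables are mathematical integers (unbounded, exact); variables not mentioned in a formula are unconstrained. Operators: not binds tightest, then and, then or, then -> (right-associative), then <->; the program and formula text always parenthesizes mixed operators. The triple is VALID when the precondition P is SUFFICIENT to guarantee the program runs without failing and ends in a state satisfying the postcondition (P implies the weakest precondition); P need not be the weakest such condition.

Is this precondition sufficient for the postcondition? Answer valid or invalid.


Working backward. After the program, the postcondition 3*b - 5 < -3 must hold; in canonical form it is 3*b < 2.
Before acc := 2*n + 6: 3*b < 2
Then branch requires 3*b < 2; else branch requires (n > b - 9 -> 3*b < 2) and ((not (n > b - 9)) -> 3*b < 2).
Before the if: ((2*acc != 8 and 2*q != 7) -> 3*b < 2) and ((not (2*acc != 8 and 2*q != 7)) -> ((n > b - 9 -> 3*b < 2) and ((not (n > b - 9)) -> 3*b < 2)))
Before n := n - 1: ((2*acc != 8 and 2*q != 7) -> 3*b < 2) and ((not (2*acc != 8 and 2*q != 7)) -> ((n > b - 8 -> 3*b < 2) and ((not (n > b - 8)) -> 3*b < 2)))
The weakest precondition is ((2*acc != 8 and 2*q != 7) -> 3*b < 2) and ((not (2*acc != 8 and 2*q != 7)) -> ((n > b - 8 -> 3*b < 2) and ((not (n > b - 8)) -> 3*b < 2))).
Check whether ((2*acc != 8 and 2*q != 7) -> 3*b < 2) and ((not (2*acc != 8 and 2*q != 7)) -> ((n > b - 8 -> 3*b < 5) and ((not (n > b - 8)) -> 3*b < 2))) implies it.
Countermodel: at the initial state acc = 4, b = 1, n = -6, q = 0, the precondition holds but the weakest precondition fails.
Answer: invalid


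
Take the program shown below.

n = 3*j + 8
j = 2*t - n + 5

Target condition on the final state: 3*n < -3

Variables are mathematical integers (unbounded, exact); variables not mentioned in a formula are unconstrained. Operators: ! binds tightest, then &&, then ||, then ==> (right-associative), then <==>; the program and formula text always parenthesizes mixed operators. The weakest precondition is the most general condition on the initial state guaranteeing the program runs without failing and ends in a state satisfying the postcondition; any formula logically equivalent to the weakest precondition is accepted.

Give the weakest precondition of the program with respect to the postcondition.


Working backward. After the program, 3*n < -3 must hold.
Before j := 2*t - n + 5: 3*n < -3
Before n := 3*j + 8: 9*j < -27
Answer: WP = 9*j < -27


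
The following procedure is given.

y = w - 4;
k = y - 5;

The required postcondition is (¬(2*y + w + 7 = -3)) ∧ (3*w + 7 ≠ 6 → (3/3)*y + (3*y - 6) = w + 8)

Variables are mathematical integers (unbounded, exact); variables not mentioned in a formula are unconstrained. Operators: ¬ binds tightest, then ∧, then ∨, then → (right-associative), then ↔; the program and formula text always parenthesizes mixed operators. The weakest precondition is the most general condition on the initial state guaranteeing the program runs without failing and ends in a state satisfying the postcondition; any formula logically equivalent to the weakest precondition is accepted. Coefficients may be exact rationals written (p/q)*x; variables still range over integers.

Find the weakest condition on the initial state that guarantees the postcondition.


Working backward. After the program, the postcondition (¬(2*y + w + 7 = -3)) ∧ (3*w + 7 ≠ 6 → (3/3)*y + (3*y - 6) = w + 8) must hold; in canonical form it is (¬(w + 2*y = -10)) ∧ (3*w ≠ -1 → 4*y = w + 14).
Before k := y - 5: (¬(w + 2*y = -10)) ∧ (3*w ≠ -1 → 4*y = w + 14)
Before y := w - 4: (¬(3*w = -2)) ∧ (3*w ≠ -1 → 3*w = 30)
Answer: WP = (¬(3*w = -2)) ∧ (3*w ≠ -1 → 3*w = 30)


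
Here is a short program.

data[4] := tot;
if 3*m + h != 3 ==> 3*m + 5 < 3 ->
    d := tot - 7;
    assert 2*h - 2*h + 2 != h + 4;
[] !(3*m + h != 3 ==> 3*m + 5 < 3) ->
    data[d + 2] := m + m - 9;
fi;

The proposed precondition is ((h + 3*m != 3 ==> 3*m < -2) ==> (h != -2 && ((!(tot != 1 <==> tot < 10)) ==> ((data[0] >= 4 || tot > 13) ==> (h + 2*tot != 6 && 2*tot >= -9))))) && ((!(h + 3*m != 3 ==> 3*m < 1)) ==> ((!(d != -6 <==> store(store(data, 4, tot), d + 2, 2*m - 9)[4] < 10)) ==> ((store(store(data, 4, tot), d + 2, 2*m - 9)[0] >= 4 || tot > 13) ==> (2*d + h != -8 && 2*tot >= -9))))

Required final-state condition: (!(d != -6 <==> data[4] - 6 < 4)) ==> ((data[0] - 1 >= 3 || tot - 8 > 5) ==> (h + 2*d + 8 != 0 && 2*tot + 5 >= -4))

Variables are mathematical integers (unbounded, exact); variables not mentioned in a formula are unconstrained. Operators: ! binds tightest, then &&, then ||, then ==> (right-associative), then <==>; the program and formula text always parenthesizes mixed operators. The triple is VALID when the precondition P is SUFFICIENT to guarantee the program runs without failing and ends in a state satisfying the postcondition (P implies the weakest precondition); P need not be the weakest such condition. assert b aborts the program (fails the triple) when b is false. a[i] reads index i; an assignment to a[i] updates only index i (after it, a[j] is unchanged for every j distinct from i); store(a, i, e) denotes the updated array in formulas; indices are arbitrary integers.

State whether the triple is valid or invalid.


Working backward. After the program, the postcondition (!(d != -6 <==> data[4] - 6 < 4)) ==> ((data[0] - 1 >= 3 || tot - 8 > 5) ==> (h + 2*d + 8 != 0 && 2*tot + 5 >= -4)) must hold; in canonical form it is (!(d != -6 <==> data[4] < 10)) ==> ((data[0] >= 4 || tot > 13) ==> (2*d + h != -8 && 2*tot >= -9)).
Then branch requires h != -2 && ((!(tot != 1 <==> data[4] < 10)) ==> ((data[0] >= 4 || tot > 13) ==> (h + 2*tot != 6 && 2*tot >= -9))); else branch requires (!(d != -6 <==> store(data, d + 2, 2*m - 9)[4] < 10)) ==> ((store(data, d + 2, 2*m - 9)[0] >= 4 || tot > 13) ==> (2*d + h != -8 && 2*tot >= -9)).
Before the if: ((h + 3*m != 3 ==> 3*m < -2) ==> (h != -2 && ((!(tot != 1 <==> data[4] < 10)) ==> ((data[0] >= 4 || tot > 13) ==> (h + 2*tot != 6 && 2*tot >= -9))))) && ((!(h + 3*m != 3 ==> 3*m < -2)) ==> ((!(d != -6 <==> store(data, d + 2, 2*m - 9)[4] < 10)) ==> ((store(data, d + 2, 2*m - 9)[0] >= 4 || tot > 13) ==> (2*d + h != -8 && 2*tot >= -9))))
Before data[4] := tot: ((h + 3*m != 3 ==> 3*m < -2) ==> (h != -2 && ((!(tot != 1 <==> tot < 10)) ==> ((data[0] >= 4 || tot > 13) ==> (h + 2*tot != 6 && 2*tot >= -9))))) && ((!(h + 3*m != 3 ==> 3*m < -2)) ==> ((!(d != -6 <==> store(store(data, 4, tot), d + 2, 2*m - 9)[4] < 10)) ==> ((store(store(data, 4, tot), d + 2, 2*m - 9)[0] >= 4 || tot > 13) ==> (2*d + h != -8 && 2*tot >= -9))))
The weakest precondition is ((h + 3*m != 3 ==> 3*m < -2) ==> (h != -2 && ((!(tot != 1 <==> tot < 10)) ==> ((data[0] >= 4 || tot > 13) ==> (h + 2*tot != 6 && 2*tot >= -9))))) && ((!(h + 3*m != 3 ==> 3*m < -2)) ==> ((!(d != -6 <==> store(store(data, 4, tot), d + 2, 2*m - 9)[4] < 10)) ==> ((store(store(data, 4, tot), d + 2, 2*m - 9)[0] >= 4 || tot > 13) ==> (2*d + h != -8 && 2*tot >= -9)))).
Check whether ((h + 3*m != 3 ==> 3*m < -2) ==> (h != -2 && ((!(tot != 1 <==> tot < 10)) ==> ((data[0] >= 4 || tot > 13) ==> (h + 2*tot != 6 && 2*tot >= -9))))) && ((!(h + 3*m != 3 ==> 3*m < 1)) ==> ((!(d != -6 <==> store(store(data, 4, tot), d + 2, 2*m - 9)[4] < 10)) ==> ((store(store(data, 4, tot), d + 2, 2*m - 9)[0] >= 4 || tot > 13) ==> (2*d + h != -8 && 2*tot >= -9)))) implies it.
Countermodel: at the initial state d = -6, data = {[-4] = 5, [0] = 11798, [4] = 5, elsewhere 5}, h = 0, m = 0, tot = -5, the precondition holds but the weakest precondition fails.
Answer: invalid


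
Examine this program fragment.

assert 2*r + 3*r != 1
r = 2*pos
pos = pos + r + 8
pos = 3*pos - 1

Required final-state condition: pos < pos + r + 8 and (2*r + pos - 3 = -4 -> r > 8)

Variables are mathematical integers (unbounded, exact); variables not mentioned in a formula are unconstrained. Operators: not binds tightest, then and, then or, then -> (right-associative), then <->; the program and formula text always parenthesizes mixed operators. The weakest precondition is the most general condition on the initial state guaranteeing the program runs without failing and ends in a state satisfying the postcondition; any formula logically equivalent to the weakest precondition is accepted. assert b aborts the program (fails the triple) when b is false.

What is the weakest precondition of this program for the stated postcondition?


Working backward. After the program, the postcondition pos < pos + r + 8 and (2*r + pos - 3 = -4 -> r > 8) must hold; in canonical form it is r > -8 and (pos + 2*r = -1 -> r > 8).
Before pos := 3*pos - 1: r > -8 and (3*pos + 2*r = 0 -> r > 8)
Before pos := pos + r + 8: r > -8 and (3*pos + 5*r = -24 -> r > 8)
Before r := 2*pos: 2*pos > -8 and (13*pos = -24 -> 2*pos > 8)
Before assert 2*r + 3*r != 1: 5*r != 1 and 2*pos > -8 and (13*pos = -24 -> 2*pos > 8)
Answer: WP = 5*r != 1 and 2*pos > -8 and (13*pos = -24 -> 2*pos > 8)


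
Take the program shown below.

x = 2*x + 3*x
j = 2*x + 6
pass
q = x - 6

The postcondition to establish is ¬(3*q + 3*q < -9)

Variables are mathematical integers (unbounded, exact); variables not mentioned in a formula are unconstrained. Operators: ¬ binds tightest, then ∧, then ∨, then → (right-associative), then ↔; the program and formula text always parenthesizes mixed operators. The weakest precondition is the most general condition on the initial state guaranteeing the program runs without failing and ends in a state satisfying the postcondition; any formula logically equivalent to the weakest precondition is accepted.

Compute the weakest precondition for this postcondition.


Working backward. After the program, the postcondition ¬(3*q + 3*q < -9) must hold; in canonical form it is ¬(6*q < -9).
Before q := x - 6: ¬(6*x < 27)
Before skip: ¬(6*x < 27)
Before j := 2*x + 6: ¬(6*x < 27)
Before x := 2*x + 3*x: ¬(30*x < 27)
Answer: WP = ¬(30*x < 27)


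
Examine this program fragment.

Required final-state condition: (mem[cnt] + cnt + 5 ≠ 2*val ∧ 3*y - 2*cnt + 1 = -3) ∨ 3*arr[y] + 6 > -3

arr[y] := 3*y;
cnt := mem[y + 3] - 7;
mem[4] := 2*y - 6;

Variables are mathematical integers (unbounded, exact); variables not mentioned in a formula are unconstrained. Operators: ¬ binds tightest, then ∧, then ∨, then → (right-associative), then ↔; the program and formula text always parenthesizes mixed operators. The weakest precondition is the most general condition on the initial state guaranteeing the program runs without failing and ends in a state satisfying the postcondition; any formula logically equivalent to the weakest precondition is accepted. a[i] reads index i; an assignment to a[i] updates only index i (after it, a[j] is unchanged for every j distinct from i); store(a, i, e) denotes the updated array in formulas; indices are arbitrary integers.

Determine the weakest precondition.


Working backward. After the program, the postcondition (mem[cnt] + cnt + 5 ≠ 2*val ∧ 3*y - 2*cnt + 1 = -3) ∨ 3*arr[y] + 6 > -3 must hold; in canonical form it is (mem[cnt] + cnt ≠ 2*val - 5 ∧ 3*y = 2*cnt - 4) ∨ 3*arr[y] > -9.
Before mem[4] := 2*y - 6: (store(mem, 4, 2*y - 6)[cnt] + cnt ≠ 2*val - 5 ∧ 3*y = 2*cnt - 4) ∨ 3*arr[y] > -9
Before cnt := mem[y + 3] - 7: (mem[y + 3] + store(mem, 4, 2*y - 6)[mem[y + 3] - 7] ≠ 2*val + 2 ∧ 3*y = 2*mem[y + 3] - 18) ∨ 3*arr[y] > -9
Before arr[y] := 3*y: (mem[y + 3] + store(mem, 4, 2*y - 6)[mem[y + 3] - 7] ≠ 2*val + 2 ∧ 3*y = 2*mem[y + 3] - 18) ∨ 3*store(arr, y, 3*y)[y] > -9
Answer: WP = (mem[y + 3] + store(mem, 4, 2*y - 6)[mem[y + 3] - 7] ≠ 2*val + 2 ∧ 3*y = 2*mem[y + 3] - 18) ∨ 3*store(arr, y, 3*y)[y] > -9


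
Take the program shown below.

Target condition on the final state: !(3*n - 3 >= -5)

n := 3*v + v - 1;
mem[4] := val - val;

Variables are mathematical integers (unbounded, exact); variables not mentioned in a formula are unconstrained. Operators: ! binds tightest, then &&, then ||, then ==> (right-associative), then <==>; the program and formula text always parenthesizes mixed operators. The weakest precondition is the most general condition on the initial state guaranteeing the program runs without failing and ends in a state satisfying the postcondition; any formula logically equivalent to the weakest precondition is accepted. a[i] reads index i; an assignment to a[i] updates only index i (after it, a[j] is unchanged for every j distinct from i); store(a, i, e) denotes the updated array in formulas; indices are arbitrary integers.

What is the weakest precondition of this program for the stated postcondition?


Working backward. After the program, the postcondition !(3*n - 3 >= -5) must hold; in canonical form it is !(3*n >= -2).
Before mem[4] := val - val: !(3*n >= -2)
Before n := 3*v + v - 1: !(12*v >= 1)
Answer: WP = !(12*v >= 1)


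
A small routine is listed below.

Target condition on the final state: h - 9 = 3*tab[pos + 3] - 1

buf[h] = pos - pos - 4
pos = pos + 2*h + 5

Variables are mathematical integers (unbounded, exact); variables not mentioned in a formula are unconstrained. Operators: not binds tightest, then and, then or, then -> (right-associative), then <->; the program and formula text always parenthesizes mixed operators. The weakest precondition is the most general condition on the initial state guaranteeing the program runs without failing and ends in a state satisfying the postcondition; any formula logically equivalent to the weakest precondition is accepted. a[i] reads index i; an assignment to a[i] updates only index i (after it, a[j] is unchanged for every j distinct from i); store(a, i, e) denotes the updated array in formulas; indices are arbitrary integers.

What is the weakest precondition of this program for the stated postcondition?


Working backward. After the program, the postcondition h - 9 = 3*tab[pos + 3] - 1 must hold; in canonical form it is h = 3*tab[pos + 3] + 8.
Before pos := pos + 2*h + 5: h = 3*tab[2*h + pos + 8] + 8
Before buf[h] := pos - pos - 4: h = 3*tab[2*h + pos + 8] + 8
Answer: WP = h = 3*tab[2*h + pos + 8] + 8


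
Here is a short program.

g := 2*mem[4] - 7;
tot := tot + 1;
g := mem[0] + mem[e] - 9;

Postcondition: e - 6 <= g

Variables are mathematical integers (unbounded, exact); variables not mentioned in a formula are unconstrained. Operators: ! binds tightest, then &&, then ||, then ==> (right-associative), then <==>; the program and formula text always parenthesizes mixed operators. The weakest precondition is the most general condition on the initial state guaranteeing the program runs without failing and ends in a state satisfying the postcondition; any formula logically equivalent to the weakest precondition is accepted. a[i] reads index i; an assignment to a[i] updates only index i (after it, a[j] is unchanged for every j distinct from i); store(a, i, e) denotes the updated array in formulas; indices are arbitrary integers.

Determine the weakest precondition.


Working backward. After the program, the postcondition e - 6 <= g must hold; in canonical form it is e <= g + 6.
Before g := mem[0] + mem[e] - 9: e <= mem[0] + mem[e] - 3
Before tot := tot + 1: e <= mem[0] + mem[e] - 3
Before g := 2*mem[4] - 7: e <= mem[0] + mem[e] - 3
Answer: WP = e <= mem[0] + mem[e] - 3


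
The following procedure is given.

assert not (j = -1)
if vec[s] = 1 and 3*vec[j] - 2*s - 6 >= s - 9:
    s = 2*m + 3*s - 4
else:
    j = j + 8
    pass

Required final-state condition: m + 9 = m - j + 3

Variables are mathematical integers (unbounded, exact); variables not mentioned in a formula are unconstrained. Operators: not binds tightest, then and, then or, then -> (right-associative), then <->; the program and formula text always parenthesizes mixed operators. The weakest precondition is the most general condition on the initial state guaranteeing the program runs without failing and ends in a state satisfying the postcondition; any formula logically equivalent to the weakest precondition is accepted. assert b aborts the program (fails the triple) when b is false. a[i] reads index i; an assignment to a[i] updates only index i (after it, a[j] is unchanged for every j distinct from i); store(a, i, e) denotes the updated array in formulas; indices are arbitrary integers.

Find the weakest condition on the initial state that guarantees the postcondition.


Working backward. After the program, the postcondition m + 9 = m - j + 3 must hold; in canonical form it is j = -6.
Then branch requires j = -6; else branch requires j = -14.
Before the if: ((vec[s] = 1 and 3*vec[j] >= 3*s - 3) -> j = -6) and ((not (vec[s] = 1 and 3*vec[j] >= 3*s - 3)) -> j = -14)
Before assert not (j = -1): (not (j = -1)) and ((vec[s] = 1 and 3*vec[j] >= 3*s - 3) -> j = -6) and ((not (vec[s] = 1 and 3*vec[j] >= 3*s - 3)) -> j = -14)
Answer: WP = (not (j = -1)) and ((vec[s] = 1 and 3*vec[j] >= 3*s - 3) -> j = -6) and ((not (vec[s] = 1 and 3*vec[j] >= 3*s - 3)) -> j = -14)


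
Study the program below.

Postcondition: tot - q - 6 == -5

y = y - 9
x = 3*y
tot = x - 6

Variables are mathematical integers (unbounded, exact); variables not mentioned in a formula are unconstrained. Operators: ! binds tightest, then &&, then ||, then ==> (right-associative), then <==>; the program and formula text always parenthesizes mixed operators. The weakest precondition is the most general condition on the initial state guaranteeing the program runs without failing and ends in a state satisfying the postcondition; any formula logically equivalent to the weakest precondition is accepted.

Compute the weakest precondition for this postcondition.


Working backward. After the program, the postcondition tot - q - 6 == -5 must hold; in canonical form it is tot == q + 1.
Before tot := x - 6: x == q + 7
Before x := 3*y: 3*y == q + 7
Before y := y - 9: 3*y == q + 34
Answer: WP = 3*y == q + 34
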